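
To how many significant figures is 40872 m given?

40872: zeros between nonzero digits are significant.

5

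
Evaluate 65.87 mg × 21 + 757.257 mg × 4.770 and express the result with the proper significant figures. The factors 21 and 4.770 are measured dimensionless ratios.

5.0 × 10^3 mg

65.87 × 21 = 1383.27 → 1.4 × 10^3 mg (2 s.f., last digit at the 10^2 place).
757.257 × 4.770 = 3612.11589 → 3612 mg (4 s.f., last digit at the 10^0 place).
Sum: 4995.38589 mg; keep the coarser place, 10^2.
Result: 5.0 × 10^3 mg.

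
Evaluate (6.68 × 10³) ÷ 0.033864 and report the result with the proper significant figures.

(6.68 × 10³) ÷ 0.033864 = 197259.626742…
Multiplication/division keeps the fewest significant figures: 6.68 × 10³ → 3 s.f., 0.033864 → 5 s.f.; limit is 3.
Rounded to 3 significant figures: 1.97 × 10⁵.

1.97 × 10⁵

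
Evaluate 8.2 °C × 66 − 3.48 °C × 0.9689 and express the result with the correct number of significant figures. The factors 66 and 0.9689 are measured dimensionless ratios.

8.2 × 66 = 541.2 → 5.4 × 10^2 °C (2 s.f., last digit at the 10^1 place).
3.48 × 0.9689 = 3.371772 → 3.37 °C (3 s.f., last digit at the 10^-2 place).
Difference: 537.828228 °C; keep the coarser place, 10^1.
Result: 5.4 × 10^2 °C.

5.4 × 10^2 °C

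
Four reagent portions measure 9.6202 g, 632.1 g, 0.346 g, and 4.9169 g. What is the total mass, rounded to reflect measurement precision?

9.6202 g + 632.1 g + 0.346 g + 4.9169 g = 646.9831 g.
Addition/subtraction keeps the fewest decimal places: 9.6202 → 4 decimal places, 632.1 → 1 decimal place, 0.346 → 3 decimal places, 4.9169 → 4 decimal places; limit is 1.
Rounded to 1 decimal place: 647.0 g.

647.0 g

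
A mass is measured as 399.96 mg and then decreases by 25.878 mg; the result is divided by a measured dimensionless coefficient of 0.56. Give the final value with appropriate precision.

399.96 mg − 25.878 mg = 374.082 mg; the difference is limited to 2 decimal places (5 s.f.).
Carrying full precision, 374.082 ÷ 0.56 = 668.003571429… mg; 0.56 has 2 s.f., so the result keeps min(5, 2) = 2 s.f.
Rounded to 2 significant figures: 6.7 × 10² mg.

6.7 × 10² mg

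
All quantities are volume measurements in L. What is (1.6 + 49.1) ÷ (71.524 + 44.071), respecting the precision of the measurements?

1.6 + 49.1 = 50.7, limited to 1 d.p. → 3 s.f.; 71.524 + 44.071 = 115.595, limited to 3 d.p. → 6 s.f.
Carrying full precision, 50.7 ÷ 115.595 = 0.438600285479…; keep min(3, 6) = 3 s.f.
Rounded to 3 significant figures: 0.439.

0.439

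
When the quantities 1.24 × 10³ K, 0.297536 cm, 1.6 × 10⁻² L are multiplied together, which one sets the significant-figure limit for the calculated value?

1.6 × 10⁻² L

1.24 × 10³ K → 3 s.f.; 0.297536 cm → 6 s.f.; 1.6 × 10⁻² L → 2 s.f.
The fewest is 2 significant figures, from 1.6 × 10⁻² L.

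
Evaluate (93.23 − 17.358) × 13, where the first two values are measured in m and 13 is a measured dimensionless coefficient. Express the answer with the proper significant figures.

9.9 × 10^2 m

93.23 m − 17.358 m = 75.872 m; the difference is limited to 2 decimal places (4 s.f.).
Carrying full precision, 75.872 × 13 = 986.336 m; 13 has 2 s.f., so the result keeps min(4, 2) = 2 s.f.
Rounded to 2 significant figures: 9.9 × 10^2 m.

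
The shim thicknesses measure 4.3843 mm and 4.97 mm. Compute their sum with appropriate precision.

4.3843 mm + 4.97 mm = 9.3543 mm.
Addition/subtraction keeps the fewest decimal places: 4.3843 → 4 decimal places, 4.97 → 2 decimal places; limit is 2.
Rounded to 2 decimal places: 9.35 mm.

9.35 mm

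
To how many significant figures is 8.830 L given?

8.830: trailing zeros after a decimal point are significant.

4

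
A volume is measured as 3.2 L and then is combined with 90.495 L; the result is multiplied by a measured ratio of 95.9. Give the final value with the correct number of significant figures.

8.99 × 10³ L

3.2 L + 90.495 L = 93.695 L; the sum is limited to 1 decimal place (3 s.f.).
Carrying full precision, 93.695 × 95.9 = 8985.3505 L; 95.9 has 3 s.f., so the result keeps min(3, 3) = 3 s.f.
Rounded to 3 significant figures: 8.99 × 10³ L.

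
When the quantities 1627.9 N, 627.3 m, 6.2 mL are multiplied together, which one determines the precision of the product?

1627.9 N → 5 s.f.; 627.3 m → 4 s.f.; 6.2 mL → 2 s.f.
The fewest is 2 significant figures, from 6.2 mL.

6.2 mL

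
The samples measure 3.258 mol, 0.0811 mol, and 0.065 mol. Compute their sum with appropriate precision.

3.258 mol + 0.0811 mol + 0.065 mol = 3.4041 mol.
Addition/subtraction keeps the fewest decimal places: 3.258 → 3 decimal places, 0.0811 → 4 decimal places, 0.065 → 3 decimal places; limit is 3.
Rounded to 3 decimal places: 3.404 mol.

3.404 mol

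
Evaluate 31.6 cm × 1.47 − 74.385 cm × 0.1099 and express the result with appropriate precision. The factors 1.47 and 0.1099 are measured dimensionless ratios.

38.3 cm

31.6 × 1.47 = 46.452 → 46.5 cm (3 s.f., last digit at the 10^-1 place).
74.385 × 0.1099 = 8.1749115 → 8.175 cm (4 s.f., last digit at the 10^-3 place).
Difference: 38.2770885 cm; keep the coarser place, 10^-1.
Result: 38.3 cm.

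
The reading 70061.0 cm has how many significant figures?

70061.0: trailing zeros after a decimal point are significant; zeros between nonzero digits are significant.

6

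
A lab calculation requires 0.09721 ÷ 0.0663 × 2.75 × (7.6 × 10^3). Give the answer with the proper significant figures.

3.1 × 10^4

0.09721 ÷ 0.0663 × 2.75 × (7.6 × 10^3) = 30643.8763198…
Multiplication/division keeps the fewest significant figures: 0.09721 → 4 s.f., 0.0663 → 3 s.f., 2.75 → 3 s.f., 7.6 × 10^3 → 2 s.f.; limit is 2.
Rounded to 2 significant figures: 3.1 × 10^4.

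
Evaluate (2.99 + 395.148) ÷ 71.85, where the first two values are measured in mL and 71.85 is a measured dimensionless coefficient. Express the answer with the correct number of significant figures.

2.99 mL + 395.148 mL = 398.138 mL; the sum is limited to 2 decimal places (5 s.f.).
Carrying full precision, 398.138 ÷ 71.85 = 5.54123869172… mL; 71.85 has 4 s.f., so the result keeps min(5, 4) = 4 s.f.
Rounded to 4 significant figures: 5.541 mL.

5.541 mL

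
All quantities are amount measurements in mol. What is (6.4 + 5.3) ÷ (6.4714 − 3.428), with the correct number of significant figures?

3.84

6.4 + 5.3 = 11.7, limited to 1 d.p. → 3 s.f.; 6.4714 − 3.428 = 3.0434, limited to 3 d.p. → 4 s.f.
Carrying full precision, 11.7 ÷ 3.0434 = 3.84438456989…; keep min(3, 4) = 3 s.f.
Rounded to 3 significant figures: 3.84.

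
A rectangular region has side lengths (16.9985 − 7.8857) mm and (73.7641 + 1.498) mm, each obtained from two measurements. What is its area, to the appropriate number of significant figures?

685.85 mm²

16.9985 − 7.8857 = 9.1128, limited to 4 d.p. → 5 s.f.; 73.7641 + 1.498 = 75.2621, limited to 3 d.p. → 5 s.f.
Carrying full precision, 9.1128 × 75.2621 = 685.84846488; keep min(5, 5) = 5 s.f.
Rounded to 5 significant figures: 685.85 mm².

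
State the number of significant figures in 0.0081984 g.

0.0081984: leading zeros are not significant.

5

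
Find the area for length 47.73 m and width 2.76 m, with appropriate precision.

132 m²

area = 47.73 m × 2.76 m = 131.7348 m².
47.73 has 4 significant figures; 2.76 has 3.
Division/multiplication keeps the fewest: 3 significant figures.
Rounded: 132 m².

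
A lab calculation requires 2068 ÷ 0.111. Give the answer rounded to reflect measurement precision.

1.86 × 10⁴

2068 ÷ 0.111 = 18630.6306306…
Multiplication/division keeps the fewest significant figures: 2068 → 4 s.f., 0.111 → 3 s.f.; limit is 3.
Rounded to 3 significant figures: 1.86 × 10⁴.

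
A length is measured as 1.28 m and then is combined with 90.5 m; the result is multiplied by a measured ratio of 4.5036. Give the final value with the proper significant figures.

1.28 m + 90.5 m = 91.78 m; the sum is limited to 1 decimal place (3 s.f.).
Carrying full precision, 91.78 × 4.5036 = 413.340408 m; 4.5036 has 5 s.f., so the result keeps min(3, 5) = 3 s.f.
Rounded to 3 significant figures: 413 m.

413 m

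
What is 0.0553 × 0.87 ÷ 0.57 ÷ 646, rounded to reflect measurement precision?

0.0553 × 0.87 ÷ 0.57 ÷ 646 = 0.000130658302102…
Multiplication/division keeps the fewest significant figures: 0.0553 → 3 s.f., 0.87 → 2 s.f., 0.57 → 2 s.f., 646 → 3 s.f.; limit is 2.
Rounded to 2 significant figures: 1.3 × 10⁻⁴.

1.3 × 10⁻⁴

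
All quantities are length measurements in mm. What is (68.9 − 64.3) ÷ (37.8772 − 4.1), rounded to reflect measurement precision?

68.9 − 64.3 = 4.6, limited to 1 d.p. → 2 s.f.; 37.8772 − 4.1 = 33.7772, limited to 1 d.p. → 3 s.f.
Carrying full precision, 4.6 ÷ 33.7772 = 0.136186540033…; keep min(2, 3) = 2 s.f.
Rounded to 2 significant figures: 0.14.

0.14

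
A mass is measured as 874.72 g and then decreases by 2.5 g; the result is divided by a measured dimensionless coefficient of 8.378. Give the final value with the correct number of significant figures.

104.1 g

874.72 g − 2.5 g = 872.22 g; the difference is limited to 1 decimal place (4 s.f.).
Carrying full precision, 872.22 ÷ 8.378 = 104.108379088… g; 8.378 has 4 s.f., so the result keeps min(4, 4) = 4 s.f.
Rounded to 4 significant figures: 104.1 g.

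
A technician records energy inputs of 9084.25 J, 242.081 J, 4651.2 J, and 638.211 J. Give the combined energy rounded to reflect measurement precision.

9084.25 J + 242.081 J + 4651.2 J + 638.211 J = 14615.742 J.
Addition/subtraction keeps the fewest decimal places: 9084.25 → 2 decimal places, 242.081 → 3 decimal places, 4651.2 → 1 decimal place, 638.211 → 3 decimal places; limit is 1.
Rounded to 1 decimal place: 14615.7 J.

14615.7 J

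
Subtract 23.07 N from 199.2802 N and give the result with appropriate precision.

1.7621 × 10^2 N

199.2802 N − 23.07 N = 176.2102 N.
Addition/subtraction keeps the fewest decimal places: 199.2802 → 4 decimal places, 23.07 → 2 decimal places; limit is 2.
Rounded to 2 decimal places: 1.7621 × 10^2 N.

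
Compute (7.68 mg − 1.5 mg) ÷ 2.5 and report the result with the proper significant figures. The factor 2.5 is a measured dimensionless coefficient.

7.68 mg − 1.5 mg = 6.18 mg; the difference is limited to 1 decimal place (2 s.f.).
Carrying full precision, 6.18 ÷ 2.5 = 2.472 mg; 2.5 has 2 s.f., so the result keeps min(2, 2) = 2 s.f.
Rounded to 2 significant figures: 2.5 mg.

2.5 mg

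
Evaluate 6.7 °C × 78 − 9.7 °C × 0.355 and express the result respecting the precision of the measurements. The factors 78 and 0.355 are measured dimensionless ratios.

6.7 × 78 = 522.6 → 5.2 × 10^2 °C (2 s.f., last digit at the 10^1 place).
9.7 × 0.355 = 3.4435 → 3.4 °C (2 s.f., last digit at the 10^-1 place).
Difference: 519.1565 °C; keep the coarser place, 10^1.
Result: 5.2 × 10^2 °C.

5.2 × 10^2 °C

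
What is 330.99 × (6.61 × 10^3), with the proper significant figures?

330.99 × (6.61 × 10^3) = 2187843.9
Multiplication/division keeps the fewest significant figures: 330.99 → 5 s.f., 6.61 × 10^3 → 3 s.f.; limit is 3.
Rounded to 3 significant figures: 2.19 × 10^6.

2.19 × 10^6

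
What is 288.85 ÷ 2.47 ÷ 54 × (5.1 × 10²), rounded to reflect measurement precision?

1.1 × 10³

288.85 ÷ 2.47 ÷ 54 × (5.1 × 10²) = 1104.46468736…
Multiplication/division keeps the fewest significant figures: 288.85 → 5 s.f., 2.47 → 3 s.f., 54 → 2 s.f., 5.1 × 10² → 2 s.f.; limit is 2.
Rounded to 2 significant figures: 1.1 × 10³.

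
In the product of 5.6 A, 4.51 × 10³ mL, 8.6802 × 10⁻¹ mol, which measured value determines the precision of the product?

5.6 A

5.6 A → 2 s.f.; 4.51 × 10³ mL → 3 s.f.; 8.6802 × 10⁻¹ mol → 5 s.f.
The fewest is 2 significant figures, from 5.6 A.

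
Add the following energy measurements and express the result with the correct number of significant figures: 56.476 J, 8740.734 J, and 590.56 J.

56.476 J + 8740.734 J + 590.56 J = 9387.770 J.
Addition/subtraction keeps the fewest decimal places: 56.476 → 3 decimal places, 8740.734 → 3 decimal places, 590.56 → 2 decimal places; limit is 2.
Rounded to 2 decimal places: 9387.77 J.

9387.77 J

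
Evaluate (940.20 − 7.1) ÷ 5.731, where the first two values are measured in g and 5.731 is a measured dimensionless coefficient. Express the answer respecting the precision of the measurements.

940.20 g − 7.1 g = 933.10 g; the difference is limited to 1 decimal place (4 s.f.).
Carrying full precision, 933.10 ÷ 5.731 = 162.816262432… g; 5.731 has 4 s.f., so the result keeps min(4, 4) = 4 s.f.
Rounded to 4 significant figures: 162.8 g.

162.8 g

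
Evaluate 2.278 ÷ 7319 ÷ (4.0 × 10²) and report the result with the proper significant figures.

2.278 ÷ 7319 ÷ (4.0 × 10²) = 7.78111763902 × 10^-7…
Multiplication/division keeps the fewest significant figures: 2.278 → 4 s.f., 7319 → 4 s.f., 4.0 × 10² → 2 s.f.; limit is 2.
Rounded to 2 significant figures: 7.8 × 10⁻⁷.

7.8 × 10⁻⁷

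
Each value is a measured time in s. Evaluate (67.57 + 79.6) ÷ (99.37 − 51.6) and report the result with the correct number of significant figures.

3.08

67.57 + 79.6 = 147.17, limited to 1 d.p. → 4 s.f.; 99.37 − 51.6 = 47.77, limited to 1 d.p. → 3 s.f.
Carrying full precision, 147.17 ÷ 47.77 = 3.08080385179…; keep min(4, 3) = 3 s.f.
Rounded to 3 significant figures: 3.08.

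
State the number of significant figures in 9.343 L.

9.343: every digit is nonzero and significant.

4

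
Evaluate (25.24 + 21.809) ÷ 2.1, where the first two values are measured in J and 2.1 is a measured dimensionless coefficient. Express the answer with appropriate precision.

25.24 J + 21.809 J = 47.049 J; the sum is limited to 2 decimal places (4 s.f.).
Carrying full precision, 47.049 ÷ 2.1 = 22.4042857143… J; 2.1 has 2 s.f., so the result keeps min(4, 2) = 2 s.f.
Rounded to 2 significant figures: 22 J.

22 J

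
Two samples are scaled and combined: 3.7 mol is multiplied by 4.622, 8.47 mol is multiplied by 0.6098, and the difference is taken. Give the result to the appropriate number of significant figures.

12 mol

3.7 × 4.622 = 17.1014 → 17 mol (2 s.f., last digit at the 10^0 place).
8.47 × 0.6098 = 5.165006 → 5.17 mol (3 s.f., last digit at the 10^-2 place).
Difference: 11.936394 mol; keep the coarser place, 10^0.
Result: 12 mol.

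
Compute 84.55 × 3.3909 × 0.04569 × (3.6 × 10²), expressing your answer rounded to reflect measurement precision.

4.7 × 10³

84.55 × 3.3909 × 0.04569 × (3.6 × 10²) = 4715.7660668…
Multiplication/division keeps the fewest significant figures: 84.55 → 4 s.f., 3.3909 → 5 s.f., 0.04569 → 4 s.f., 3.6 × 10² → 2 s.f.; limit is 2.
Rounded to 2 significant figures: 4.7 × 10³.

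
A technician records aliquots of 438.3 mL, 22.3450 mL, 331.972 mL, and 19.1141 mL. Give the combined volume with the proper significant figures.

438.3 mL + 22.3450 mL + 331.972 mL + 19.1141 mL = 811.7311 mL.
Addition/subtraction keeps the fewest decimal places: 438.3 → 1 decimal place, 22.3450 → 4 decimal places, 331.972 → 3 decimal places, 19.1141 → 4 decimal places; limit is 1.
Rounded to 1 decimal place: 811.7 mL.

811.7 mL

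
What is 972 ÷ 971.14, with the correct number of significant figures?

1.00

972 ÷ 971.14 = 1.00088555718…
Multiplication/division keeps the fewest significant figures: 972 → 3 s.f., 971.14 → 5 s.f.; limit is 3.
Rounded to 3 significant figures: 1.00.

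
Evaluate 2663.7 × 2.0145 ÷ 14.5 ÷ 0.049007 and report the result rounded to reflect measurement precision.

2663.7 × 2.0145 ÷ 14.5 ÷ 0.049007 = 7551.3823852…
Multiplication/division keeps the fewest significant figures: 2663.7 → 5 s.f., 2.0145 → 5 s.f., 14.5 → 3 s.f., 0.049007 → 5 s.f.; limit is 3.
Rounded to 3 significant figures: 7.55 × 10^3.

7.55 × 10^3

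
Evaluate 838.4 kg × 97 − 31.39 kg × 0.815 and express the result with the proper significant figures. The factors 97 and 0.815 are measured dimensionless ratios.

838.4 × 97 = 81324.8 → 8.1 × 10^4 kg (2 s.f., last digit at the 10^3 place).
31.39 × 0.815 = 25.58285 → 25.6 kg (3 s.f., last digit at the 10^-1 place).
Difference: 81299.21715 kg; keep the coarser place, 10^3.
Result: 8.1 × 10^4 kg.

8.1 × 10^4 kg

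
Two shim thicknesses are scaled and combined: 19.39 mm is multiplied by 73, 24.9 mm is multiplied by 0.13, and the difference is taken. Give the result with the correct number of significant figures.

1.4 × 10^3 mm

19.39 × 73 = 1415.47 → 1.4 × 10^3 mm (2 s.f., last digit at the 10^2 place).
24.9 × 0.13 = 3.237 → 3.2 mm (2 s.f., last digit at the 10^-1 place).
Difference: 1412.233 mm; keep the coarser place, 10^2.
Result: 1.4 × 10^3 mm.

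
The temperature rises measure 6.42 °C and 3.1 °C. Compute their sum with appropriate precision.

6.42 °C + 3.1 °C = 9.52 °C.
Addition/subtraction keeps the fewest decimal places: 6.42 → 2 decimal places, 3.1 → 1 decimal place; limit is 1.
Rounded to 1 decimal place: 9.5 °C.

9.5 °C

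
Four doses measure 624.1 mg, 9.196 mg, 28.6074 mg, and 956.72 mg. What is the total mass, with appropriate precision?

624.1 mg + 9.196 mg + 28.6074 mg + 956.72 mg = 1618.6234 mg.
Addition/subtraction keeps the fewest decimal places: 624.1 → 1 decimal place, 9.196 → 3 decimal places, 28.6074 → 4 decimal places, 956.72 → 2 decimal places; limit is 1.
Rounded to 1 decimal place: 1618.6 mg.

1618.6 mg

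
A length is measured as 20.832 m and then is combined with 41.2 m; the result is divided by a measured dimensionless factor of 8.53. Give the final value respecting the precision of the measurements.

20.832 m + 41.2 m = 62.032 m; the sum is limited to 1 decimal place (3 s.f.).
Carrying full precision, 62.032 ÷ 8.53 = 7.27221570926… m; 8.53 has 3 s.f., so the result keeps min(3, 3) = 3 s.f.
Rounded to 3 significant figures: 7.27 m.

7.27 m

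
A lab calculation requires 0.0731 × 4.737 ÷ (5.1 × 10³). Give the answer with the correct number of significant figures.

6.8 × 10⁻⁵

0.0731 × 4.737 ÷ (5.1 × 10³) = 0.000067897
Multiplication/division keeps the fewest significant figures: 0.0731 → 3 s.f., 4.737 → 4 s.f., 5.1 × 10³ → 2 s.f.; limit is 2.
Rounded to 2 significant figures: 6.8 × 10⁻⁵.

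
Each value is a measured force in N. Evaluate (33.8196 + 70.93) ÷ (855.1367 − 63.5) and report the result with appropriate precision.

1.323 × 10⁻¹

33.8196 + 70.93 = 104.7496, limited to 2 d.p. → 5 s.f.; 855.1367 − 63.5 = 791.6367, limited to 1 d.p. → 4 s.f.
Carrying full precision, 104.7496 ÷ 791.6367 = 0.132320292882…; keep min(5, 4) = 4 s.f.
Rounded to 4 significant figures: 1.323 × 10⁻¹.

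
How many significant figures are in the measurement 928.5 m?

928.5: every digit is nonzero and significant.

4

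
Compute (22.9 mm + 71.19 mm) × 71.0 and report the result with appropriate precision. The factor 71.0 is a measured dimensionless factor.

22.9 mm + 71.19 mm = 94.09 mm; the sum is limited to 1 decimal place (3 s.f.).
Carrying full precision, 94.09 × 71.0 = 6680.39 mm; 71.0 has 3 s.f., so the result keeps min(3, 3) = 3 s.f.
Rounded to 3 significant figures: 6.68 × 10^3 mm.

6.68 × 10^3 mm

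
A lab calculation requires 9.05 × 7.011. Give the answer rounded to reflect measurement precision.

9.05 × 7.011 = 63.44955
Multiplication/division keeps the fewest significant figures: 9.05 → 3 s.f., 7.011 → 4 s.f.; limit is 3.
Rounded to 3 significant figures: 63.4.

63.4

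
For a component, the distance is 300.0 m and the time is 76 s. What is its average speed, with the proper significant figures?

average speed = 300.0 m ÷ 76 s = 3.94736842105… m/s.
300.0 has 4 significant figures; 76 has 2.
Division/multiplication keeps the fewest: 2 significant figures.
Rounded: 3.9 m/s.

3.9 m/s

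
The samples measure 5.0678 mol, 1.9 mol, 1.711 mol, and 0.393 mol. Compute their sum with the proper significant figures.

9.1 mol

5.0678 mol + 1.9 mol + 1.711 mol + 0.393 mol = 9.0718 mol.
Addition/subtraction keeps the fewest decimal places: 5.0678 → 4 decimal places, 1.9 → 1 decimal place, 1.711 → 3 decimal places, 0.393 → 3 decimal places; limit is 1.
Rounded to 1 decimal place: 9.1 mol.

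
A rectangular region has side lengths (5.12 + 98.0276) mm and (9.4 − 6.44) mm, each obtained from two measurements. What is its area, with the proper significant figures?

5.12 + 98.0276 = 103.1476, limited to 2 d.p. → 5 s.f.; 9.4 − 6.44 = 2.96, limited to 1 d.p. → 2 s.f.
Carrying full precision, 103.1476 × 2.96 = 305.316896; keep min(5, 2) = 2 s.f.
Rounded to 2 significant figures: 3.1 × 10² mm².

3.1 × 10² mm²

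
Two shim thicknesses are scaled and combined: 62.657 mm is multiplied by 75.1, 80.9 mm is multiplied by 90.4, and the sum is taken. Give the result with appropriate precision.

1.202 × 10^4 mm

62.657 × 75.1 = 4705.5407 → 4.71 × 10^3 mm (3 s.f., last digit at the 10^1 place).
80.9 × 90.4 = 7313.36 → 7.31 × 10^3 mm (3 s.f., last digit at the 10^1 place).
Sum: 12018.9007 mm; keep the coarser place, 10^1.
Result: 1.202 × 10^4 mm.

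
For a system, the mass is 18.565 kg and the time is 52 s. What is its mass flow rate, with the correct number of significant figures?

mass flow rate = 18.565 kg ÷ 52 s = 0.357019230769… kg/s.
18.565 has 5 significant figures; 52 has 2.
Division/multiplication keeps the fewest: 2 significant figures.
Rounded: 0.36 kg/s.

0.36 kg/s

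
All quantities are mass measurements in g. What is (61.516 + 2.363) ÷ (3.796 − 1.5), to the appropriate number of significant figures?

28

61.516 + 2.363 = 63.879, limited to 3 d.p. → 5 s.f.; 3.796 − 1.5 = 2.296, limited to 1 d.p. → 2 s.f.
Carrying full precision, 63.879 ÷ 2.296 = 27.8218641115…; keep min(5, 2) = 2 s.f.
Rounded to 2 significant figures: 28.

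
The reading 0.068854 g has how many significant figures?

5

0.068854: leading zeros are not significant.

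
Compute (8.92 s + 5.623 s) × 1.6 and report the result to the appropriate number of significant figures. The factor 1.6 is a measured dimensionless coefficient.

23 s

8.92 s + 5.623 s = 14.543 s; the sum is limited to 2 decimal places (4 s.f.).
Carrying full precision, 14.543 × 1.6 = 23.2688 s; 1.6 has 2 s.f., so the result keeps min(4, 2) = 2 s.f.
Rounded to 2 significant figures: 23 s.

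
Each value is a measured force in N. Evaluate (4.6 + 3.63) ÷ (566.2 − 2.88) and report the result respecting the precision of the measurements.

4.6 + 3.63 = 8.23, limited to 1 d.p. → 2 s.f.; 566.2 − 2.88 = 563.32, limited to 1 d.p. → 4 s.f.
Carrying full precision, 8.23 ÷ 563.32 = 0.01460981325…; keep min(2, 4) = 2 s.f.
Rounded to 2 significant figures: 0.015.

0.015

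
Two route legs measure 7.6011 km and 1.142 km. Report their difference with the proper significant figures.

6.459 km

7.6011 km − 1.142 km = 6.4591 km.
Addition/subtraction keeps the fewest decimal places: 7.6011 → 4 decimal places, 1.142 → 3 decimal places; limit is 3.
Rounded to 3 decimal places: 6.459 km.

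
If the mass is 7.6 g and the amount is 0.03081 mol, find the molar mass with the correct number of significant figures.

molar mass = 7.6 g ÷ 0.03081 mol = 246.673158066… g/mol.
7.6 has 2 significant figures; 0.03081 has 4.
Division/multiplication keeps the fewest: 2 significant figures.
Rounded: 2.5 × 10^2 g/mol.

2.5 × 10^2 g/mol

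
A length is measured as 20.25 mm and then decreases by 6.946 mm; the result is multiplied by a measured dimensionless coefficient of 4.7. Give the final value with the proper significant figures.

20.25 mm − 6.946 mm = 13.304 mm; the difference is limited to 2 decimal places (4 s.f.).
Carrying full precision, 13.304 × 4.7 = 62.5288 mm; 4.7 has 2 s.f., so the result keeps min(4, 2) = 2 s.f.
Rounded to 2 significant figures: 63 mm.

63 mm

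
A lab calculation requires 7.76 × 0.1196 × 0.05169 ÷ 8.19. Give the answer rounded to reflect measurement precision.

7.76 × 0.1196 × 0.05169 ÷ 8.19 = 0.00585754361905…
Multiplication/division keeps the fewest significant figures: 7.76 → 3 s.f., 0.1196 → 4 s.f., 0.05169 → 4 s.f., 8.19 → 3 s.f.; limit is 3.
Rounded to 3 significant figures: 0.00586.

0.00586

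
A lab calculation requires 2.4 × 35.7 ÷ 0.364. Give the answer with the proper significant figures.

2.4 × 35.7 ÷ 0.364 = 235.384615385…
Multiplication/division keeps the fewest significant figures: 2.4 → 2 s.f., 35.7 → 3 s.f., 0.364 → 3 s.f.; limit is 2.
Rounded to 2 significant figures: 2.4 × 10².

2.4 × 10²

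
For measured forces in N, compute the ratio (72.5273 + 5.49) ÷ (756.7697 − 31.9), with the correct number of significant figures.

0.1076

72.5273 + 5.49 = 78.0173, limited to 2 d.p. → 4 s.f.; 756.7697 − 31.9 = 724.8697, limited to 1 d.p. → 4 s.f.
Carrying full precision, 78.0173 ÷ 724.8697 = 0.107629412569…; keep min(4, 4) = 4 s.f.
Rounded to 4 significant figures: 0.1076.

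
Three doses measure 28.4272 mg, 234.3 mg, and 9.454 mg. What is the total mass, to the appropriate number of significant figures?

28.4272 mg + 234.3 mg + 9.454 mg = 272.1812 mg.
Addition/subtraction keeps the fewest decimal places: 28.4272 → 4 decimal places, 234.3 → 1 decimal place, 9.454 → 3 decimal places; limit is 1.
Rounded to 1 decimal place: 272.2 mg.

272.2 mg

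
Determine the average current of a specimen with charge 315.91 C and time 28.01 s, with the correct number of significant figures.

average current = 315.91 C ÷ 28.01 s = 11.2784719743… A.
315.91 has 5 significant figures; 28.01 has 4.
Division/multiplication keeps the fewest: 4 significant figures.
Rounded: 11.28 A.

11.28 A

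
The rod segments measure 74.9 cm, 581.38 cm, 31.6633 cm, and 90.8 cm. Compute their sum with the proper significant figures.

778.7 cm

74.9 cm + 581.38 cm + 31.6633 cm + 90.8 cm = 778.7433 cm.
Addition/subtraction keeps the fewest decimal places: 74.9 → 1 decimal place, 581.38 → 2 decimal places, 31.6633 → 4 decimal places, 90.8 → 1 decimal place; limit is 1.
Rounded to 1 decimal place: 778.7 cm.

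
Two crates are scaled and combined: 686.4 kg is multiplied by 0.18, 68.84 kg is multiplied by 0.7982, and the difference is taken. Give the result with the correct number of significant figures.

686.4 × 0.18 = 123.552 → 1.2 × 10² kg (2 s.f., last digit at the 10^1 place).
68.84 × 0.7982 = 54.948088 → 54.95 kg (4 s.f., last digit at the 10^-2 place).
Difference: 68.603912 kg; keep the coarser place, 10^1.
Result: 7 × 10¹ kg.

7 × 10¹ kg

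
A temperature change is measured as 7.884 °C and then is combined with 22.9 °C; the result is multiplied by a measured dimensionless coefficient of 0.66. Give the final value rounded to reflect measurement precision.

7.884 °C + 22.9 °C = 30.784 °C; the sum is limited to 1 decimal place (3 s.f.).
Carrying full precision, 30.784 × 0.66 = 20.31744 °C; 0.66 has 2 s.f., so the result keeps min(3, 2) = 2 s.f.
Rounded to 2 significant figures: 20. °C.

20. °C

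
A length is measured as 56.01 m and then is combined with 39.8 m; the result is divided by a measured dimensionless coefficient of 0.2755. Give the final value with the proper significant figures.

56.01 m + 39.8 m = 95.81 m; the sum is limited to 1 decimal place (3 s.f.).
Carrying full precision, 95.81 ÷ 0.2755 = 347.7676951… m; 0.2755 has 4 s.f., so the result keeps min(3, 4) = 3 s.f.
Rounded to 3 significant figures: 348 m.

348 m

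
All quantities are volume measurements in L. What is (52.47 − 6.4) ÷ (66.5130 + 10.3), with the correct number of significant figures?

52.47 − 6.4 = 46.07, limited to 1 d.p. → 3 s.f.; 66.5130 + 10.3 = 76.8130, limited to 1 d.p. → 3 s.f.
Carrying full precision, 46.07 ÷ 76.8130 = 0.599768268392…; keep min(3, 3) = 3 s.f.
Rounded to 3 significant figures: 0.600.

0.600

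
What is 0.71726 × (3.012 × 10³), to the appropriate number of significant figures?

2.160 × 10³

0.71726 × (3.012 × 10³) = 2160.38712
Multiplication/division keeps the fewest significant figures: 0.71726 → 5 s.f., 3.012 × 10³ → 4 s.f.; limit is 4.
Rounded to 4 significant figures: 2.160 × 10³.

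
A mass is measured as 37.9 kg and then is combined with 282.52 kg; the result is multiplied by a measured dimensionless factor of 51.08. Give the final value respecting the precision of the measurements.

1.637 × 10^4 kg

37.9 kg + 282.52 kg = 320.42 kg; the sum is limited to 1 decimal place (4 s.f.).
Carrying full precision, 320.42 × 51.08 = 16367.0536 kg; 51.08 has 4 s.f., so the result keeps min(4, 4) = 4 s.f.
Rounded to 4 significant figures: 1.637 × 10^4 kg.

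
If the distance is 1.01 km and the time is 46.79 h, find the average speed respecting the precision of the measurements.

average speed = 1.01 km ÷ 46.79 h = 0.0215858089335… km/h.
1.01 has 3 significant figures; 46.79 has 4.
Division/multiplication keeps the fewest: 3 significant figures.
Rounded: 0.0216 km/h.

0.0216 km/h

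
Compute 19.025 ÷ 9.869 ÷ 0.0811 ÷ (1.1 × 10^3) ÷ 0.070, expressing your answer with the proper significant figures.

0.31

19.025 ÷ 9.869 ÷ 0.0811 ÷ (1.1 × 10^3) ÷ 0.070 = 0.30870235108…
Multiplication/division keeps the fewest significant figures: 19.025 → 5 s.f., 9.869 → 4 s.f., 0.0811 → 3 s.f., 1.1 × 10^3 → 2 s.f., 0.070 → 2 s.f.; limit is 2.
Rounded to 2 significant figures: 0.31.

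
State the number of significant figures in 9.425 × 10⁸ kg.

9.425 × 10⁸: in scientific notation every digit of the coefficient is significant.

4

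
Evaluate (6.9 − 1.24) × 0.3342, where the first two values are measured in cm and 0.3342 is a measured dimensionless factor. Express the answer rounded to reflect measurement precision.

6.9 cm − 1.24 cm = 5.66 cm; the difference is limited to 1 decimal place (2 s.f.).
Carrying full precision, 5.66 × 0.3342 = 1.891572 cm; 0.3342 has 4 s.f., so the result keeps min(2, 4) = 2 s.f.
Rounded to 2 significant figures: 1.9 cm.

1.9 cm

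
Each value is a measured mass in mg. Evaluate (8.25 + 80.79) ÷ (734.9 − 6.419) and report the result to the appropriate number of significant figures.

0.1222

8.25 + 80.79 = 89.04, limited to 2 d.p. → 4 s.f.; 734.9 − 6.419 = 728.481, limited to 1 d.p. → 4 s.f.
Carrying full precision, 89.04 ÷ 728.481 = 0.122226935225…; keep min(4, 4) = 4 s.f.
Rounded to 4 significant figures: 0.1222.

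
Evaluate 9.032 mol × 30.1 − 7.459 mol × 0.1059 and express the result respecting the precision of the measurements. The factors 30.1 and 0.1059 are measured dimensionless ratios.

9.032 × 30.1 = 271.8632 → 272 mol (3 s.f., last digit at the 10^0 place).
7.459 × 0.1059 = 0.7899081 → 0.7899 mol (4 s.f., last digit at the 10^-4 place).
Difference: 271.0732919 mol; keep the coarser place, 10^0.
Result: 271 mol.

271 mol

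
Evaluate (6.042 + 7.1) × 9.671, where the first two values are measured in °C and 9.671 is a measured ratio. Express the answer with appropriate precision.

6.042 °C + 7.1 °C = 13.142 °C; the sum is limited to 1 decimal place (3 s.f.).
Carrying full precision, 13.142 × 9.671 = 127.096282 °C; 9.671 has 4 s.f., so the result keeps min(3, 4) = 3 s.f.
Rounded to 3 significant figures: 127 °C.

127 °C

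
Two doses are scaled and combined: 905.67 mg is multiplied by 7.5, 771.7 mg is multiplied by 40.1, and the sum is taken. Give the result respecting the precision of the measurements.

905.67 × 7.5 = 6792.525 → 6.8 × 10^3 mg (2 s.f., last digit at the 10^2 place).
771.7 × 40.1 = 30945.17 → 3.09 × 10^4 mg (3 s.f., last digit at the 10^2 place).
Sum: 37737.695 mg; keep the coarser place, 10^2.
Result: 3.77 × 10^4 mg.

3.77 × 10^4 mg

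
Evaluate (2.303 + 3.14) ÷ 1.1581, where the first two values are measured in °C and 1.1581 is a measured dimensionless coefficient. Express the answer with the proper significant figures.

4.70 °C

2.303 °C + 3.14 °C = 5.443 °C; the sum is limited to 2 decimal places (3 s.f.).
Carrying full precision, 5.443 ÷ 1.1581 = 4.69993955617… °C; 1.1581 has 5 s.f., so the result keeps min(3, 5) = 3 s.f.
Rounded to 3 significant figures: 4.70 °C.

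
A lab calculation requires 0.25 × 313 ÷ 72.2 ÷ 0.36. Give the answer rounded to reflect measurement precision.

3.0

0.25 × 313 ÷ 72.2 ÷ 0.36 = 3.01054170514…
Multiplication/division keeps the fewest significant figures: 0.25 → 2 s.f., 313 → 3 s.f., 72.2 → 3 s.f., 0.36 → 2 s.f.; limit is 2.
Rounded to 2 significant figures: 3.0.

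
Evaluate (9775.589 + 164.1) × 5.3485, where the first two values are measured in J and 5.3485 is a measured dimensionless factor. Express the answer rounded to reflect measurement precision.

9775.589 J + 164.1 J = 9939.689 J; the sum is limited to 1 decimal place (5 s.f.).
Carrying full precision, 9939.689 × 5.3485 = 53162.4266165 J; 5.3485 has 5 s.f., so the result keeps min(5, 5) = 5 s.f.
Rounded to 5 significant figures: 5.3162 × 10⁴ J.

5.3162 × 10⁴ J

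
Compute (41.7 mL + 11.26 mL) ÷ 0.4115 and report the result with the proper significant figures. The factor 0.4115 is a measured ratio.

1.29 × 10^2 mL

41.7 mL + 11.26 mL = 52.96 mL; the sum is limited to 1 decimal place (3 s.f.).
Carrying full precision, 52.96 ÷ 0.4115 = 128.699878493… mL; 0.4115 has 4 s.f., so the result keeps min(3, 4) = 3 s.f.
Rounded to 3 significant figures: 1.29 × 10^2 mL.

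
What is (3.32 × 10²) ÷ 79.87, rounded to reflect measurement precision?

4.16

(3.32 × 10²) ÷ 79.87 = 4.15675472643…
Multiplication/division keeps the fewest significant figures: 3.32 × 10² → 3 s.f., 79.87 → 4 s.f.; limit is 3.
Rounded to 3 significant figures: 4.16.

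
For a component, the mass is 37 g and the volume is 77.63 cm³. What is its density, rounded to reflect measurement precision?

0.48 g/cm³

density = 37 g ÷ 77.63 cm³ = 0.476619863455… g/cm³.
37 has 2 significant figures; 77.63 has 4.
Division/multiplication keeps the fewest: 2 significant figures.
Rounded: 0.48 g/cm³.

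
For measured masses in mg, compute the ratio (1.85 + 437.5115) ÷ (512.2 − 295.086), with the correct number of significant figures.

1.85 + 437.5115 = 439.3615, limited to 2 d.p. → 5 s.f.; 512.2 − 295.086 = 217.114, limited to 1 d.p. → 4 s.f.
Carrying full precision, 439.3615 ÷ 217.114 = 2.02364426062…; keep min(5, 4) = 4 s.f.
Rounded to 4 significant figures: 2.024.

2.024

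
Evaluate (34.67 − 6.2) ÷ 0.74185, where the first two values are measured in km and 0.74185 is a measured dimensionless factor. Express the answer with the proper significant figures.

38.4 km

34.67 km − 6.2 km = 28.47 km; the difference is limited to 1 decimal place (3 s.f.).
Carrying full precision, 28.47 ÷ 0.74185 = 38.377030397… km; 0.74185 has 5 s.f., so the result keeps min(3, 5) = 3 s.f.
Rounded to 3 significant figures: 38.4 km.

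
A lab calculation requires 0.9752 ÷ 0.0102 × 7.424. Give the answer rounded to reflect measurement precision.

0.9752 ÷ 0.0102 × 7.424 = 709.792627451…
Multiplication/division keeps the fewest significant figures: 0.9752 → 4 s.f., 0.0102 → 3 s.f., 7.424 → 4 s.f.; limit is 3.
Rounded to 3 significant figures: 7.10 × 10^2.

7.10 × 10^2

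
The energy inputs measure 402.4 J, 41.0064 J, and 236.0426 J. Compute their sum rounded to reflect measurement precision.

402.4 J + 41.0064 J + 236.0426 J = 679.4490 J.
Addition/subtraction keeps the fewest decimal places: 402.4 → 1 decimal place, 41.0064 → 4 decimal places, 236.0426 → 4 decimal places; limit is 1.
Rounded to 1 decimal place: 679.4 J.

679.4 J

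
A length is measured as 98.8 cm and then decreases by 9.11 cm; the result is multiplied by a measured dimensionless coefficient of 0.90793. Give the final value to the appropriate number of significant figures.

81.4 cm

98.8 cm − 9.11 cm = 89.69 cm; the difference is limited to 1 decimal place (3 s.f.).
Carrying full precision, 89.69 × 0.90793 = 81.4322417 cm; 0.90793 has 5 s.f., so the result keeps min(3, 5) = 3 s.f.
Rounded to 3 significant figures: 81.4 cm.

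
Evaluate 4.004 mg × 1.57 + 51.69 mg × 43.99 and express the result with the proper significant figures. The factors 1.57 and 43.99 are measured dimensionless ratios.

2.280 × 10³ mg

4.004 × 1.57 = 6.28628 → 6.29 mg (3 s.f., last digit at the 10^-2 place).
51.69 × 43.99 = 2273.8431 → 2274 mg (4 s.f., last digit at the 10^0 place).
Sum: 2280.12938 mg; keep the coarser place, 10^0.
Result: 2.280 × 10³ mg.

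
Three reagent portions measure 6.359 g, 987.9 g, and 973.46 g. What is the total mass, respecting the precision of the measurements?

6.359 g + 987.9 g + 973.46 g = 1967.719 g.
Addition/subtraction keeps the fewest decimal places: 6.359 → 3 decimal places, 987.9 → 1 decimal place, 973.46 → 2 decimal places; limit is 1.
Rounded to 1 decimal place: 1967.7 g.

1967.7 g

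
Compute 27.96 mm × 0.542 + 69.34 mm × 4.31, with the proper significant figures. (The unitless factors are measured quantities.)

3.14 × 10² mm

27.96 × 0.542 = 15.15432 → 15.2 mm (3 s.f., last digit at the 10^-1 place).
69.34 × 4.31 = 298.8554 → 299 mm (3 s.f., last digit at the 10^0 place).
Sum: 314.00972 mm; keep the coarser place, 10^0.
Result: 3.14 × 10² mm.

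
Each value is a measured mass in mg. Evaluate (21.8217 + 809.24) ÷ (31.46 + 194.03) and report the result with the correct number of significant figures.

21.8217 + 809.24 = 831.0617, limited to 2 d.p. → 5 s.f.; 31.46 + 194.03 = 225.49, limited to 2 d.p. → 5 s.f.
Carrying full precision, 831.0617 ÷ 225.49 = 3.68558117877…; keep min(5, 5) = 5 s.f.
Rounded to 5 significant figures: 3.6856.

3.6856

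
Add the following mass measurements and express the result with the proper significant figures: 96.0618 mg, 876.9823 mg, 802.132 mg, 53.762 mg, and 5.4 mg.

1834.3 mg

96.0618 mg + 876.9823 mg + 802.132 mg + 53.762 mg + 5.4 mg = 1834.3381 mg.
Addition/subtraction keeps the fewest decimal places: 96.0618 → 4 decimal places, 876.9823 → 4 decimal places, 802.132 → 3 decimal places, 53.762 → 3 decimal places, 5.4 → 1 decimal place; limit is 1.
Rounded to 1 decimal place: 1834.3 mg.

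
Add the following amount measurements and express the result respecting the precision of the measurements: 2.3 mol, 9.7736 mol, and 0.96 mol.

2.3 mol + 9.7736 mol + 0.96 mol = 13.0336 mol.
Addition/subtraction keeps the fewest decimal places: 2.3 → 1 decimal place, 9.7736 → 4 decimal places, 0.96 → 2 decimal places; limit is 1.
Rounded to 1 decimal place: 13.0 mol.

13.0 mol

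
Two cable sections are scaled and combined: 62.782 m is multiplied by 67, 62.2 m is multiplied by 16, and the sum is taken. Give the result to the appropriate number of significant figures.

5.2 × 10^3 m

62.782 × 67 = 4206.394 → 4.2 × 10^3 m (2 s.f., last digit at the 10^2 place).
62.2 × 16 = 995.2 → 1.0 × 10^3 m (2 s.f., last digit at the 10^2 place).
Sum: 5201.594 m; keep the coarser place, 10^2.
Result: 5.2 × 10^3 m.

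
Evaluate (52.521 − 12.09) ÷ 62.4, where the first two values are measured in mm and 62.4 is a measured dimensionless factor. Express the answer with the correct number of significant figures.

0.648 mm

52.521 mm − 12.09 mm = 40.431 mm; the difference is limited to 2 decimal places (4 s.f.).
Carrying full precision, 40.431 ÷ 62.4 = 0.647932692308… mm; 62.4 has 3 s.f., so the result keeps min(4, 3) = 3 s.f.
Rounded to 3 significant figures: 0.648 mm.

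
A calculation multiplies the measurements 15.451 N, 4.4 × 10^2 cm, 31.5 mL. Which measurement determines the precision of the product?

15.451 N → 5 s.f.; 4.4 × 10^2 cm → 2 s.f.; 31.5 mL → 3 s.f.
The fewest is 2 significant figures, from 4.4 × 10^2 cm.

4.4 × 10^2 cm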